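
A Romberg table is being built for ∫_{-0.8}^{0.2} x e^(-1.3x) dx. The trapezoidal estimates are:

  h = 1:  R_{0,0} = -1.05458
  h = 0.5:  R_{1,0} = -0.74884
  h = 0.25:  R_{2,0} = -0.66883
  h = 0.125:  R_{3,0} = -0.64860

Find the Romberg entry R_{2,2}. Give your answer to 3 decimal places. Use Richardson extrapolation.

-0.642

Richardson extrapolation on the trapezoidal column (denominator 4−1=3):
R_{1,1} = (4·(-0.74884) − (-1.05458)) / 3 = -0.64693
R_{2,1} = -0.66883 + (-0.66883 − (-0.74884))/3 = -0.64216
R_{2,2} = -0.64216 + (-0.64216 − (-0.64693))/15 = -0.64184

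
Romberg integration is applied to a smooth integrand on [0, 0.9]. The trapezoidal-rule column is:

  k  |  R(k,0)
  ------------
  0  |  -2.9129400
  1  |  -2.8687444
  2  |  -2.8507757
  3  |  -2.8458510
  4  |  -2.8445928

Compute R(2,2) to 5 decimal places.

-2.84417

R(1,1) = -2.8687444 + (-2.8687444 − (-2.9129400))/3 = -2.8540125
R(2,1) = -2.8507757 + (-2.8507757 − (-2.8687444))/3 = -2.8447861
R(2,2) = (16·(-2.8447861) − (-2.8540125)) / 15 = -2.8441710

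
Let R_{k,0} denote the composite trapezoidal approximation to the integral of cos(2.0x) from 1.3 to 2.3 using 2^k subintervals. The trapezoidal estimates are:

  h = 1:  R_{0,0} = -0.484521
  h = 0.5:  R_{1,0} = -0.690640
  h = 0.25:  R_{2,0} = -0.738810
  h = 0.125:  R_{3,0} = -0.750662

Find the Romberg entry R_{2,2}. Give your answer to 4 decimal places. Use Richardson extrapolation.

-0.7546

Richardson extrapolation on the trapezoidal column (denominator 4−1=3):
R_{1,1} = -0.690640 + (-0.690640 − (-0.484521))/3 = -0.759346
R_{2,1} = -0.738810 + (-0.738810 − (-0.690640))/3 = -0.754867
R_{2,2} = -0.754867 + (-0.754867 − (-0.759346))/15 = -0.754568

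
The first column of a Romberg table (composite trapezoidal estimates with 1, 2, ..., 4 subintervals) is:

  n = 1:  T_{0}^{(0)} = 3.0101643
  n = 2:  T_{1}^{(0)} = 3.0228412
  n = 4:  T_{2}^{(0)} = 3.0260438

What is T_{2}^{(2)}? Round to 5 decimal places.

3.02711

Richardson extrapolation on the trapezoidal column (denominator 4−1=3):
T_{1}^{(1)} = 3.0228412 + (3.0228412 − 3.0101643)/3 = 3.0270668
T_{2}^{(1)} = (4·3.0260438 − 3.0228412) / 3 = 3.0271113
T_{2}^{(2)} = 3.0271113 + (3.0271113 − 3.0270668)/15 = 3.0271143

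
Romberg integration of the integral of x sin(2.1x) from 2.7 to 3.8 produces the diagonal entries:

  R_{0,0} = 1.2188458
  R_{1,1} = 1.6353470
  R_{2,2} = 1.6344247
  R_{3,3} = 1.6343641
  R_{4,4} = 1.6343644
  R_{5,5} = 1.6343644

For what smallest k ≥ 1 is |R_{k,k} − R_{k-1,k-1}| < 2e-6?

|R_{1,1} − R_{0,0}| = 0.4165012 ≥ 2e-6
|R_{2,2} − R_{1,1}| = 0.0009223 ≥ 2e-6
|R_{3,3} − R_{2,2}| = 0.0000606 ≥ 2e-6
|R_{4,4} − R_{3,3}| = 0.0000003 < 2e-6

k = 4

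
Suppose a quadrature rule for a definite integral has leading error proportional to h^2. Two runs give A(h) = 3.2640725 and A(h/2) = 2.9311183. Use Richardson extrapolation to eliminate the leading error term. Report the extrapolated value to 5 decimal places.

2.82013

The leading error scales as h^2; refining by a factor of 2 reduces it by 2^2 = 4.
Extrapolated value = (4·A(h/2) − A(h)) / (4 − 1)
= (4·2.9311183 − 3.2640725) / 3
= 8.4604007 / 3 = 2.8201336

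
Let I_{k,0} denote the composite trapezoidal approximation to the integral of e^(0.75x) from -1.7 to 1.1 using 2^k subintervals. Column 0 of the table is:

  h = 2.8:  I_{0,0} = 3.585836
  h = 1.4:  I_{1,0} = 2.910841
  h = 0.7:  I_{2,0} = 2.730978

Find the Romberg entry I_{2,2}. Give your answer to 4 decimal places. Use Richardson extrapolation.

Richardson extrapolation on the trapezoidal column (denominator 4−1=3):
I_{1,1} = (4·2.910841 − 3.585836) / 3 = 2.685843
I_{2,1} = (4·2.730978 − 2.910841) / 3 = 2.671024
I_{2,2} = 2.671024 + (2.671024 − 2.685843)/15 = 2.670036

2.6700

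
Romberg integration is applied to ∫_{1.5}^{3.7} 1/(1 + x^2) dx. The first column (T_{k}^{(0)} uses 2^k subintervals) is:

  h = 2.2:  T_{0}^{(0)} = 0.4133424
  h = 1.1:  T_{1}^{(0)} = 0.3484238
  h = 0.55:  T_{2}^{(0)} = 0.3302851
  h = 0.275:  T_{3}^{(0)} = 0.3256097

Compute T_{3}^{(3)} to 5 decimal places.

Richardson extrapolation on the trapezoidal column (denominator 4−1=3):
T_{1}^{(1)} = (4·0.3484238 − 0.4133424) / 3 = 0.3267843
T_{2}^{(1)} = 0.3302851 + (0.3302851 − 0.3484238)/3 = 0.3242389
T_{3}^{(1)} = 0.3256097 + (0.3256097 − 0.3302851)/3 = 0.3240512
T_{2}^{(2)} = (16·0.3242389 − 0.3267843) / 15 = 0.3240692
T_{3}^{(2)} = (16·0.3240512 − 0.3242389) / 15 = 0.3240387
T_{3}^{(3)} = 0.3240387 + (0.3240387 − 0.3240692)/63 = 0.3240382

0.32404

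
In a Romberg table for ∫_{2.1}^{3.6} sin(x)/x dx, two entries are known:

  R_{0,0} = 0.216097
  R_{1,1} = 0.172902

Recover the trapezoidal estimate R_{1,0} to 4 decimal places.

From R_{1,1} = (4·R_{1,0} − R_{0,0})/3, solve for R_{1,0}:
4·R_{1,0} = 3·0.172902 + 0.216097 = 0.734803
R_{1,0} = 0.183701

0.1837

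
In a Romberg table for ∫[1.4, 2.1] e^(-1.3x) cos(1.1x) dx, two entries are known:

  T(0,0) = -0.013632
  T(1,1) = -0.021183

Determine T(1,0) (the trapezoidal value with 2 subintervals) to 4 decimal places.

-0.0193

From T(1,1) = (4·T(1,0) − T(0,0))/3, solve for T(1,0):
4·T(1,0) = 3·(-0.021183) + (-0.013632) = -0.077181
T(1,0) = -0.019295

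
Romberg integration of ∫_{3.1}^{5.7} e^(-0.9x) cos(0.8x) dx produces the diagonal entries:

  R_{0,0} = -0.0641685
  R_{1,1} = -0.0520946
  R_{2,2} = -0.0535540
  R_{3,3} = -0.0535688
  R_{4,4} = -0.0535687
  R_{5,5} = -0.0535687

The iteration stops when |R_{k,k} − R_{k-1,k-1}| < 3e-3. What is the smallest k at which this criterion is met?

k = 2

|R_{1,1} − R_{0,0}| = 0.0120739 ≥ 3e-3
|R_{2,2} − R_{1,1}| = 0.0014594 < 3e-3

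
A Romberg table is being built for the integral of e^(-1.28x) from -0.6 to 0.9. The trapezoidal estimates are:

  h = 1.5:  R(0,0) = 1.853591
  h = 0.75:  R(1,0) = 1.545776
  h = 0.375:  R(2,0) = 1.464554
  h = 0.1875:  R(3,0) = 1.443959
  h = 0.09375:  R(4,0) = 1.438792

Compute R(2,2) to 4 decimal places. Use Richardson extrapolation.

1.4371

Richardson extrapolation on the trapezoidal column (denominator 4−1=3):
R(1,1) = 1.545776 + (1.545776 − 1.853591)/3 = 1.443171
R(2,1) = 1.464554 + (1.464554 − 1.545776)/3 = 1.437480
R(2,2) = (16·1.437480 − 1.443171) / 15 = 1.437101
(Column j=1 coincides with Simpson's rule on the same nodes.)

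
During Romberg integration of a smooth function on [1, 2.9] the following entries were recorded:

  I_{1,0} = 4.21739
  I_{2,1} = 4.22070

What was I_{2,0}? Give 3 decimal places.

From I_{2,1} = (4·I_{2,0} − I_{1,0})/3, solve for I_{2,0}:
4·I_{2,0} = 3·4.22070 + 4.21739 = 16.87949
I_{2,0} = 4.21987

4.220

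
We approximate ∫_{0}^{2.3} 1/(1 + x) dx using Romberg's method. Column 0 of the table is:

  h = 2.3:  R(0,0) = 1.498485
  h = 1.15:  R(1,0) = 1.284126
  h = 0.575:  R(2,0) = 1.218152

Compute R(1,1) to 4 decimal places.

Richardson extrapolation on the trapezoidal column (denominator 4−1=3):
R(1,1) = (4·1.284126 − 1.498485) / 3 = 1.212673
(Column j=1 coincides with Simpson's rule on the same nodes.)

1.2127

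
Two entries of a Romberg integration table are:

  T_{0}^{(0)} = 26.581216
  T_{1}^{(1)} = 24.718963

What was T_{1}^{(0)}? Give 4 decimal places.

From T_{1}^{(1)} = (4·T_{1}^{(0)} − T_{0}^{(0)})/3, solve for T_{1}^{(0)}:
4·T_{1}^{(0)} = 3·24.718963 + 26.581216 = 100.738105
T_{1}^{(0)} = 25.184526

25.1845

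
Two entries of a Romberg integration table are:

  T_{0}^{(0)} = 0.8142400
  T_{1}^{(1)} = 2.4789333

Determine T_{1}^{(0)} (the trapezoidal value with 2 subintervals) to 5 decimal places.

2.06276

From T_{1}^{(1)} = (4·T_{1}^{(0)} − T_{0}^{(0)})/3, solve for T_{1}^{(0)}:
4·T_{1}^{(0)} = 3·2.4789333 + 0.8142400 = 8.2510399
T_{1}^{(0)} = 2.0627600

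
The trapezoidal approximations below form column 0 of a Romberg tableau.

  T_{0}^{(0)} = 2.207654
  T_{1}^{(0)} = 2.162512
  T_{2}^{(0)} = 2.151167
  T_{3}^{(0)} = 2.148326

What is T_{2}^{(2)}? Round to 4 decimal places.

T_{1}^{(1)} = (4·2.162512 − 2.207654) / 3 = 2.147465
T_{2}^{(1)} = (4·2.151167 − 2.162512) / 3 = 2.147385
T_{2}^{(2)} = 2.147385 + (2.147385 − 2.147465)/15 = 2.147380

2.1474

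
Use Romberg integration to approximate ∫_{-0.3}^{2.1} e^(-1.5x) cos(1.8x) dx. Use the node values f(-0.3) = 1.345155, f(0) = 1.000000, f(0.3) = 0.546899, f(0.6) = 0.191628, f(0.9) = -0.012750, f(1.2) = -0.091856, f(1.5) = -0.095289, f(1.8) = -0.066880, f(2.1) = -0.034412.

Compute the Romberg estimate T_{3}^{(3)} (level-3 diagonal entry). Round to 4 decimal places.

T_{0}^{(0)} (trapezoid, 1 panel, h=2.4000): 1.572892
T_{1}^{(0)} (trapezoid, 2 panels, h=1.2000): 0.771146
T_{2}^{(0)} (trapezoid, 4 panels, h=0.6000): 0.656539
T_{3}^{(0)} (trapezoid, 8 panels, h=0.3000): 0.638137
T_{1}^{(1)} = 0.771146 + (0.771146 − 1.572892)/3 = 0.503897
T_{2}^{(1)} = 0.656539 + (0.656539 − 0.771146)/3 = 0.618337
T_{3}^{(1)} = 0.638137 + (0.638137 − 0.656539)/3 = 0.632003
T_{2}^{(2)} = 0.618337 + (0.618337 − 0.503897)/15 = 0.625966
T_{3}^{(2)} = 0.632003 + (0.632003 − 0.618337)/15 = 0.632914
T_{3}^{(3)} = 0.632914 + (0.632914 − 0.625966)/63 = 0.633024

0.6330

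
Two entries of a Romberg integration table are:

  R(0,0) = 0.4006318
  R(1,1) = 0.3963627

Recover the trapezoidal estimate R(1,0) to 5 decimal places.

From R(1,1) = (4·R(1,0) − R(0,0))/3, solve for R(1,0):
4·R(1,0) = 3·0.3963627 + 0.4006318 = 1.5897199
R(1,0) = 0.3974300

0.39743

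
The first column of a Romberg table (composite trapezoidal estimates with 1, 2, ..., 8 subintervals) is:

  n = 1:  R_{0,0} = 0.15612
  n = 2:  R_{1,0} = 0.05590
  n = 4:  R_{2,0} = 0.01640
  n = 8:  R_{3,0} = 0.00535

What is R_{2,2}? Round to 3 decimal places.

Richardson extrapolation on the trapezoidal column (denominator 4−1=3):
R_{1,1} = 0.05590 + (0.05590 − 0.15612)/3 = 0.02249
R_{2,1} = 0.01640 + (0.01640 − 0.05590)/3 = 0.00323
R_{2,2} = 0.00323 + (0.00323 − 0.02249)/15 = 0.00195

0.002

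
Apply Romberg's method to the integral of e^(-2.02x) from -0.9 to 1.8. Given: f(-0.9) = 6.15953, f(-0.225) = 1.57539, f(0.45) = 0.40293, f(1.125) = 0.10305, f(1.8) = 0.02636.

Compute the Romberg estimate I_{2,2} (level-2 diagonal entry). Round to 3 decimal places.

I_{0,0} (trapezoid, 1 panel, h=2.7000): 8.35095
I_{1,0} (trapezoid, 2 panels, h=1.3500): 4.71943
I_{2,0} (trapezoid, 4 panels, h=0.6750): 3.49266
I_{1,1} = 4.71943 + (4.71943 − 8.35095)/3 = 3.50892
I_{2,1} = 3.49266 + (3.49266 − 4.71943)/3 = 3.08374
I_{2,2} = 3.08374 + (3.08374 − 3.50892)/15 = 3.05539

3.055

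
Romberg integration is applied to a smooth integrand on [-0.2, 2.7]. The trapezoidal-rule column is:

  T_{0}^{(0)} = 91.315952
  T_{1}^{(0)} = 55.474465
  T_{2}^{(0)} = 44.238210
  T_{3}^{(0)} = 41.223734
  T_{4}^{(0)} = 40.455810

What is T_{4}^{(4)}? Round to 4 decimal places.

40.1985

Richardson extrapolation on the trapezoidal column (denominator 4−1=3):
T_{1}^{(1)} = 55.474465 + (55.474465 − 91.315952)/3 = 43.527303
T_{2}^{(1)} = 44.238210 + (44.238210 − 55.474465)/3 = 40.492792
T_{3}^{(1)} = (4·41.223734 − 44.238210) / 3 = 40.218909
T_{4}^{(1)} = (4·40.455810 − 41.223734) / 3 = 40.199835
T_{2}^{(2)} = 40.492792 + (40.492792 − 43.527303)/15 = 40.290491
T_{3}^{(2)} = (16·40.218909 − 40.492792) / 15 = 40.200650
T_{4}^{(2)} = 40.199835 + (40.199835 − 40.218909)/15 = 40.198563
T_{3}^{(3)} = (64·40.200650 − 40.290491) / 63 = 40.199224
T_{4}^{(3)} = 40.198563 + (40.198563 − 40.200650)/63 = 40.198530
T_{4}^{(4)} = 40.198530 + (40.198530 − 40.199224)/255 = 40.198527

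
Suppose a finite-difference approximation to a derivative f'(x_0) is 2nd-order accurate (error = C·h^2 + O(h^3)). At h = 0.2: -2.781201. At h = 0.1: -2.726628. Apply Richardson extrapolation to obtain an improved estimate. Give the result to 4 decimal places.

-2.7084

Extrapolated value = (4·A(h/2) − A(h)) / (4 − 1)
= (4·(-2.726628) − (-2.781201)) / 3
= -8.125311 / 3 = -2.708437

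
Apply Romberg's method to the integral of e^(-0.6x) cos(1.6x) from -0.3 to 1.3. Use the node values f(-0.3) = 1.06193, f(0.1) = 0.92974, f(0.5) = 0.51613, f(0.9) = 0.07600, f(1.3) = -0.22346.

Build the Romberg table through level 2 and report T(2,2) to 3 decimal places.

0.787

T(0,0) (trapezoid, 1 panel, h=1.6000): 0.67078
T(1,0) (trapezoid, 2 panels, h=0.8000): 0.74829
T(2,0) (trapezoid, 4 panels, h=0.4000): 0.77644
T(1,1) = 0.74829 + (0.74829 − 0.67078)/3 = 0.77413
T(2,1) = 0.77644 + (0.77644 − 0.74829)/3 = 0.78582
T(2,2) = 0.78582 + (0.78582 − 0.77413)/15 = 0.78660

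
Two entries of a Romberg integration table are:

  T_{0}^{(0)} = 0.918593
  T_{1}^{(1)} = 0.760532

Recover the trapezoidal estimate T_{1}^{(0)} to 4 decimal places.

From T_{1}^{(1)} = (4·T_{1}^{(0)} − T_{0}^{(0)})/3, solve for T_{1}^{(0)}:
4·T_{1}^{(0)} = 3·0.760532 + 0.918593 = 3.200189
T_{1}^{(0)} = 0.800047

0.8000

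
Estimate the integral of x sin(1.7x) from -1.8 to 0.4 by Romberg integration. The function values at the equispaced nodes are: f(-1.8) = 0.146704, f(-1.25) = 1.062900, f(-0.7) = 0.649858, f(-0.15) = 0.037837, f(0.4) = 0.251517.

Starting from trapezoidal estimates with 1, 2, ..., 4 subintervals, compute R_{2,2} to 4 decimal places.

1.1198

R_{0,0} (trapezoid, 1 panel, h=2.2000): 0.438043
R_{1,0} (trapezoid, 2 panels, h=1.1000): 0.933865
R_{2,0} (trapezoid, 4 panels, h=0.5500): 1.072338
R_{1,1} = 0.933865 + (0.933865 − 0.438043)/3 = 1.099139
R_{2,1} = 1.072338 + (1.072338 − 0.933865)/3 = 1.118496
R_{2,2} = 1.118496 + (1.118496 − 1.099139)/15 = 1.119786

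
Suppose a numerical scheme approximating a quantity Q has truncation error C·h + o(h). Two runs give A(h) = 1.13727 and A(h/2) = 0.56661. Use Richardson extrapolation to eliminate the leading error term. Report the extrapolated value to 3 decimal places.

-0.004

Extrapolated value = (2·A(h/2) − A(h)) / (2 − 1)
= (2·0.56661 − 1.13727) / 1
= -0.00405 / 1 = -0.00405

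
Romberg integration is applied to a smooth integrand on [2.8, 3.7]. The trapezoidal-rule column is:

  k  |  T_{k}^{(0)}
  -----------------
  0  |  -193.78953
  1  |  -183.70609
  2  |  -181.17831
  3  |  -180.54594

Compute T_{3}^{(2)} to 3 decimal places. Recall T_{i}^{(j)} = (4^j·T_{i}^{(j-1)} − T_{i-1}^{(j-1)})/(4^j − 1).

-180.335

Richardson extrapolation on the trapezoidal column (denominator 4−1=3):
T_{2}^{(1)} = (4·(-181.17831) − (-183.70609)) / 3 = -180.33572
T_{3}^{(1)} = (4·(-180.54594) − (-181.17831)) / 3 = -180.33515
T_{3}^{(2)} = (16·(-180.33515) − (-180.33572)) / 15 = -180.33511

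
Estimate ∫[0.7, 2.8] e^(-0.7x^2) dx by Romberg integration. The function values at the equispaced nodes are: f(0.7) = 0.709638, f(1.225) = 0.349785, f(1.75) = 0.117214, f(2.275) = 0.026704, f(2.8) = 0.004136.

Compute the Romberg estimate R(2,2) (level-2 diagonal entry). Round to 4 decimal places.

0.4305

R(0,0) (trapezoid, 1 panel, h=2.1000): 0.749463
R(1,0) (trapezoid, 2 panels, h=1.0500): 0.497806
R(2,0) (trapezoid, 4 panels, h=0.5250): 0.446560
R(1,1) = 0.497806 + (0.497806 − 0.749463)/3 = 0.413920
R(2,1) = 0.446560 + (0.446560 − 0.497806)/3 = 0.429478
R(2,2) = 0.429478 + (0.429478 − 0.413920)/15 = 0.430515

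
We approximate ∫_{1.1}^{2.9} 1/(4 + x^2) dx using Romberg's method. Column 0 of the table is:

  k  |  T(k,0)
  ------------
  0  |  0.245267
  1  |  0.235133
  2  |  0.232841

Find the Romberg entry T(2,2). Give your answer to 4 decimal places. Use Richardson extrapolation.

Richardson extrapolation on the trapezoidal column (denominator 4−1=3):
T(1,1) = 0.235133 + (0.235133 − 0.245267)/3 = 0.231755
T(2,1) = 0.232841 + (0.232841 − 0.235133)/3 = 0.232077
T(2,2) = 0.232077 + (0.232077 − 0.231755)/15 = 0.232098
(Column j=1 coincides with Simpson's rule on the same nodes.)

0.2321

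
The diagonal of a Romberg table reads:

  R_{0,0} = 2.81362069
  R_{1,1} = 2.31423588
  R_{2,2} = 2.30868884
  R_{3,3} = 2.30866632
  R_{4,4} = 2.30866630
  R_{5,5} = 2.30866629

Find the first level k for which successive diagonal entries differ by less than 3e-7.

|R_{1,1} − R_{0,0}| = 0.49938481 ≥ 3e-7
|R_{2,2} − R_{1,1}| = 0.00554704 ≥ 3e-7
|R_{3,3} − R_{2,2}| = 0.00002252 ≥ 3e-7
|R_{4,4} − R_{3,3}| = 0.00000002 < 3e-7

k = 4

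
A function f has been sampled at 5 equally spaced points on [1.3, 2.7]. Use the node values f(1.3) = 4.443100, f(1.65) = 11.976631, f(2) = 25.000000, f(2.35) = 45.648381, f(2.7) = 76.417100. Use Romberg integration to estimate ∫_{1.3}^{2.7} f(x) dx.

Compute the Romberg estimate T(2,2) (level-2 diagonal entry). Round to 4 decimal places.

T(0,0) (trapezoid, 1 panel, h=1.4000): 56.602140
T(1,0) (trapezoid, 2 panels, h=0.7000): 45.801070
T(2,0) (trapezoid, 4 panels, h=0.3500): 43.069289
T(1,1) = 45.801070 + (45.801070 − 56.602140)/3 = 42.200713
T(2,1) = 43.069289 + (43.069289 − 45.801070)/3 = 42.158695
T(2,2) = 42.158695 + (42.158695 − 42.200713)/15 = 42.155894

42.1559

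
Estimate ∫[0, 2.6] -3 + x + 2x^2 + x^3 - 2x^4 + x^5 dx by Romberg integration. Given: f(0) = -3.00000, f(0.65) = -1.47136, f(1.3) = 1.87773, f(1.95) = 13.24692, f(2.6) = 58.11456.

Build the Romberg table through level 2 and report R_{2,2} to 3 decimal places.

R_{0,0} (trapezoid, 1 panel, h=2.6000): 71.64893
R_{1,0} (trapezoid, 2 panels, h=1.3000): 38.26551
R_{2,0} (trapezoid, 4 panels, h=0.6500): 26.78687
R_{1,1} = 38.26551 + (38.26551 − 71.64893)/3 = 27.13770
R_{2,1} = 26.78687 + (26.78687 − 38.26551)/3 = 22.96066
R_{2,2} = 22.96066 + (22.96066 − 27.13770)/15 = 22.68219

22.682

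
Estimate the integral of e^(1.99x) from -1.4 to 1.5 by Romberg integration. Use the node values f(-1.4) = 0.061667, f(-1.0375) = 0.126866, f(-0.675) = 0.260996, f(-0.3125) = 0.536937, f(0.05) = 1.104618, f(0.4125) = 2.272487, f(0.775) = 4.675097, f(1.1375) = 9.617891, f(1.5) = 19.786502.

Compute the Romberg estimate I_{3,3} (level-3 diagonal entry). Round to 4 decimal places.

9.9130

I_{0,0} (trapezoid, 1 panel, h=2.9000): 28.779845
I_{1,0} (trapezoid, 2 panels, h=1.4500): 15.991619
I_{2,0} (trapezoid, 4 panels, h=0.7250): 11.574477
I_{3,0} (trapezoid, 8 panels, h=0.3625): 10.338129
I_{1,1} = 15.991619 + (15.991619 − 28.779845)/3 = 11.728877
I_{2,1} = 11.574477 + (11.574477 − 15.991619)/3 = 10.102096
I_{3,1} = 10.338129 + (10.338129 − 11.574477)/3 = 9.926013
I_{2,2} = 10.102096 + (10.102096 − 11.728877)/15 = 9.993644
I_{3,2} = 9.926013 + (9.926013 − 10.102096)/15 = 9.914274
I_{3,3} = 9.914274 + (9.914274 − 9.993644)/63 = 9.913014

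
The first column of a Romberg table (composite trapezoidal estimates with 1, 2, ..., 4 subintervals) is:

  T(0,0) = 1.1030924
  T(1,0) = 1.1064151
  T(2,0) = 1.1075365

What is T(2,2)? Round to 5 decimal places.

1.10794

Richardson extrapolation on the trapezoidal column (denominator 4−1=3):
T(1,1) = 1.1064151 + (1.1064151 − 1.1030924)/3 = 1.1075227
T(2,1) = (4·1.1075365 − 1.1064151) / 3 = 1.1079103
T(2,2) = 1.1079103 + (1.1079103 − 1.1075227)/15 = 1.1079361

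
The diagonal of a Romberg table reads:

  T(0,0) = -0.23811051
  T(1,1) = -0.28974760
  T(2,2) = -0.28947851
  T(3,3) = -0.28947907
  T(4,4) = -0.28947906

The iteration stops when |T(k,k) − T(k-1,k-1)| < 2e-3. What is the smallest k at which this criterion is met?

k = 2

|T(1,1) − T(0,0)| = 0.05163709 ≥ 2e-3
|T(2,2) − T(1,1)| = 0.00026909 < 2e-3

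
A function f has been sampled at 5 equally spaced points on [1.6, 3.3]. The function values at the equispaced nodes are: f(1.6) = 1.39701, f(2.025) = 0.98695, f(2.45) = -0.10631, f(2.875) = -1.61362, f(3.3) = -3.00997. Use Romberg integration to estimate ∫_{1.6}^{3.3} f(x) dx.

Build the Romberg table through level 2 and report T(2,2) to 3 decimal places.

T(0,0) (trapezoid, 1 panel, h=1.7000): -1.37102
T(1,0) (trapezoid, 2 panels, h=0.8500): -0.77587
T(2,0) (trapezoid, 4 panels, h=0.4250): -0.65427
T(1,1) = -0.77587 + (-0.77587 − (-1.37102))/3 = -0.57749
T(2,1) = -0.65427 + (-0.65427 − (-0.77587))/3 = -0.61374
T(2,2) = -0.61374 + (-0.61374 − (-0.57749))/15 = -0.61616

-0.616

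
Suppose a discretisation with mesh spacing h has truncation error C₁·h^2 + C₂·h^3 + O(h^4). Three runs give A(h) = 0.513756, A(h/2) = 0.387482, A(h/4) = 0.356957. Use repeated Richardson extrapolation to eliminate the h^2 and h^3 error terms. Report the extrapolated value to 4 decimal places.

First eliminate the h^2 term (factor 2^2 = 4):
  B₁ = (4·0.387482 − 0.513756)/3 = 0.345391
  B₂ = (4·0.356957 − 0.387482)/3 = 0.346782
Then eliminate the h^3 term (factor 2^3 = 8):
  (8·0.346782 − 0.345391)/7 = 0.346981

0.3470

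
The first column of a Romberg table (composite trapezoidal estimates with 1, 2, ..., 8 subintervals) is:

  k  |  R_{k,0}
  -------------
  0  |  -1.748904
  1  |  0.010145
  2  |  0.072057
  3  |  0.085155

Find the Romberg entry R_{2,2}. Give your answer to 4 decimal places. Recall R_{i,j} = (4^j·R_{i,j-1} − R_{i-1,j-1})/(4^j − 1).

Richardson extrapolation on the trapezoidal column (denominator 4−1=3):
R_{1,1} = (4·0.010145 − (-1.748904)) / 3 = 0.596495
R_{2,1} = 0.072057 + (0.072057 − 0.010145)/3 = 0.092694
R_{2,2} = (16·0.092694 − 0.596495) / 15 = 0.059107

0.0591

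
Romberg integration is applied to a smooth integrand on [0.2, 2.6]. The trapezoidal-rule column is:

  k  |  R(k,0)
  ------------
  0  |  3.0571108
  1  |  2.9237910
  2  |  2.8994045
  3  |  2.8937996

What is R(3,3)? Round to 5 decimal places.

R(1,1) = 2.9237910 + (2.9237910 − 3.0571108)/3 = 2.8793511
R(2,1) = 2.8994045 + (2.8994045 − 2.9237910)/3 = 2.8912757
R(3,1) = 2.8937996 + (2.8937996 − 2.8994045)/3 = 2.8919313
R(2,2) = 2.8912757 + (2.8912757 − 2.8793511)/15 = 2.8920707
R(3,2) = 2.8919313 + (2.8919313 − 2.8912757)/15 = 2.8919750
R(3,3) = (64·2.8919750 − 2.8920707) / 63 = 2.8919735
(Column j=1 coincides with Simpson's rule on the same nodes.)

2.89197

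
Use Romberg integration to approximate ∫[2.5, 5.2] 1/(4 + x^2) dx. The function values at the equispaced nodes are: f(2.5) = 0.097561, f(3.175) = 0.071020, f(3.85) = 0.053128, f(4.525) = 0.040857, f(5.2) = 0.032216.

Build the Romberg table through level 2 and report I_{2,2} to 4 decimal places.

I_{0,0} (trapezoid, 1 panel, h=2.7000): 0.175199
I_{1,0} (trapezoid, 2 panels, h=1.3500): 0.159322
I_{2,0} (trapezoid, 4 panels, h=0.6750): 0.155178
I_{1,1} = 0.159322 + (0.159322 − 0.175199)/3 = 0.154030
I_{2,1} = 0.155178 + (0.155178 − 0.159322)/3 = 0.153797
I_{2,2} = 0.153797 + (0.153797 − 0.154030)/15 = 0.153781

0.1538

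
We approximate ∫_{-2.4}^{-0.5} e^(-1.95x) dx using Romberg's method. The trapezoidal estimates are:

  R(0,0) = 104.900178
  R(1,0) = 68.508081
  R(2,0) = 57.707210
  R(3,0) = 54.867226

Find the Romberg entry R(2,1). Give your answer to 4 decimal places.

Richardson extrapolation on the trapezoidal column (denominator 4−1=3):
R(2,1) = (4·57.707210 − 68.508081) / 3 = 54.106920

54.1069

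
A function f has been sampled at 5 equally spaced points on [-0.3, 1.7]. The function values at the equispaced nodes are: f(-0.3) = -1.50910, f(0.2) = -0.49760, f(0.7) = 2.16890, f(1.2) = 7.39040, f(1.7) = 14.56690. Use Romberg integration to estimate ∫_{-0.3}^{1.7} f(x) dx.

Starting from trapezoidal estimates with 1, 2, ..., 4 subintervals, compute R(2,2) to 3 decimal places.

R(0,0) (trapezoid, 1 panel, h=2.0000): 13.05780
R(1,0) (trapezoid, 2 panels, h=1.0000): 8.69780
R(2,0) (trapezoid, 4 panels, h=0.5000): 7.79530
R(1,1) = 8.69780 + (8.69780 − 13.05780)/3 = 7.24447
R(2,1) = 7.79530 + (7.79530 − 8.69780)/3 = 7.49447
R(2,2) = 7.49447 + (7.49447 − 7.24447)/15 = 7.51114

7.511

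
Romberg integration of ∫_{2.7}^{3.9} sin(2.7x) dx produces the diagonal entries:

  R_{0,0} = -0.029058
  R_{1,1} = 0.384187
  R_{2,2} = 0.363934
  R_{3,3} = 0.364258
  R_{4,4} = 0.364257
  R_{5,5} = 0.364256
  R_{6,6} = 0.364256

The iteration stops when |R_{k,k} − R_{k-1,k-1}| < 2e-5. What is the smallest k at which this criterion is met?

k = 4

|R_{1,1} − R_{0,0}| = 0.413245 ≥ 2e-5
|R_{2,2} − R_{1,1}| = 0.020253 ≥ 2e-5
|R_{3,3} − R_{2,2}| = 0.000324 ≥ 2e-5
|R_{4,4} − R_{3,3}| = 0.000001 < 2e-5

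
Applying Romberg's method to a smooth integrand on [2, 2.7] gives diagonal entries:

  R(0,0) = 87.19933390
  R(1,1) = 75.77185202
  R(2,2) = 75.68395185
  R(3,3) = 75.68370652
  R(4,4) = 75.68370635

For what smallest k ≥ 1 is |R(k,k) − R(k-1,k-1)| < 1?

k = 2

|R(1,1) − R(0,0)| = 11.42748188 ≥ 1
|R(2,2) − R(1,1)| = 0.08790017 < 1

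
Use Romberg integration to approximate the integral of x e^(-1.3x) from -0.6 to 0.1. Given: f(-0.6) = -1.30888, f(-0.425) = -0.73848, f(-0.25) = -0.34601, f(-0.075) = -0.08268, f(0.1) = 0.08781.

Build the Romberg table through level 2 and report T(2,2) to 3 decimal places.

T(0,0) (trapezoid, 1 panel, h=0.7000): -0.42737
T(1,0) (trapezoid, 2 panels, h=0.3500): -0.33479
T(2,0) (trapezoid, 4 panels, h=0.1750): -0.31110
T(1,1) = -0.33479 + (-0.33479 − (-0.42737))/3 = -0.30393
T(2,1) = -0.31110 + (-0.31110 − (-0.33479))/3 = -0.30320
T(2,2) = -0.30320 + (-0.30320 − (-0.30393))/15 = -0.30315

-0.303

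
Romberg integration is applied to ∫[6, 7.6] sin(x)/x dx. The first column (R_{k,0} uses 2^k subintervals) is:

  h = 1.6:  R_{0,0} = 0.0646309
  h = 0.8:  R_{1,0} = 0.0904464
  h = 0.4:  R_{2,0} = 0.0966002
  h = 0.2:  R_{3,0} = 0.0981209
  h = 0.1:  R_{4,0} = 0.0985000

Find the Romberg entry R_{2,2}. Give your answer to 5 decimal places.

0.09862

Richardson extrapolation on the trapezoidal column (denominator 4−1=3):
R_{1,1} = 0.0904464 + (0.0904464 − 0.0646309)/3 = 0.0990516
R_{2,1} = 0.0966002 + (0.0966002 − 0.0904464)/3 = 0.0986515
R_{2,2} = 0.0986515 + (0.0986515 − 0.0990516)/15 = 0.0986248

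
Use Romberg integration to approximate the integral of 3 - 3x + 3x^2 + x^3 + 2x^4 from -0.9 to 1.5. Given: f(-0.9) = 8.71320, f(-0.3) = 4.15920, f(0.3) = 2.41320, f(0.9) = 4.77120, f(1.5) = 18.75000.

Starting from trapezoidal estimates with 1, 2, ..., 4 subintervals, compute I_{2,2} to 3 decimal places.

I_{0,0} (trapezoid, 1 panel, h=2.4000): 32.95584
I_{1,0} (trapezoid, 2 panels, h=1.2000): 19.37376
I_{2,0} (trapezoid, 4 panels, h=0.6000): 15.04512
I_{1,1} = 19.37376 + (19.37376 − 32.95584)/3 = 14.84640
I_{2,1} = 15.04512 + (15.04512 − 19.37376)/3 = 13.60224
I_{2,2} = 13.60224 + (13.60224 − 14.84640)/15 = 13.51930

13.519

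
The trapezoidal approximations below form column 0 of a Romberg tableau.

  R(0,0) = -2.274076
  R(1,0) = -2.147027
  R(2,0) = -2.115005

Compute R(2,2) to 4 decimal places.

Richardson extrapolation on the trapezoidal column (denominator 4−1=3):
R(1,1) = -2.147027 + (-2.147027 − (-2.274076))/3 = -2.104677
R(2,1) = (4·(-2.115005) − (-2.147027)) / 3 = -2.104331
R(2,2) = (16·(-2.104331) − (-2.104677)) / 15 = -2.104308

-2.1043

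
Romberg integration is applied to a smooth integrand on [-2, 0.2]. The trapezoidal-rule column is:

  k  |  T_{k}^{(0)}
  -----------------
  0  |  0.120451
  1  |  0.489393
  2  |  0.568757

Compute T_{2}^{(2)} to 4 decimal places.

Richardson extrapolation on the trapezoidal column (denominator 4−1=3):
T_{1}^{(1)} = 0.489393 + (0.489393 − 0.120451)/3 = 0.612374
T_{2}^{(1)} = (4·0.568757 − 0.489393) / 3 = 0.595212
T_{2}^{(2)} = (16·0.595212 − 0.612374) / 15 = 0.594068

0.5941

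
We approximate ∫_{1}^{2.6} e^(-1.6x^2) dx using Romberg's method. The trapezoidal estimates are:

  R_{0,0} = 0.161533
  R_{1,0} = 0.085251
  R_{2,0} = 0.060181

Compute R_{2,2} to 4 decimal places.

0.0513

R_{1,1} = 0.085251 + (0.085251 − 0.161533)/3 = 0.059824
R_{2,1} = 0.060181 + (0.060181 − 0.085251)/3 = 0.051824
R_{2,2} = (16·0.051824 − 0.059824) / 15 = 0.051291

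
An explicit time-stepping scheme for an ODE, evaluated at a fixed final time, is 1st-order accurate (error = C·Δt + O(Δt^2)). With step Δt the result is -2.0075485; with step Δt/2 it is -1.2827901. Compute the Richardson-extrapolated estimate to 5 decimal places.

-0.55803

The leading error scales as Δt; refining by a factor of 2 reduces it by 2^1 = 2.
Extrapolated value = (2·A(Δt/2) − A(Δt)) / (2 − 1)
= (2·(-1.2827901) − (-2.0075485)) / 1
= -0.5580317 / 1 = -0.5580317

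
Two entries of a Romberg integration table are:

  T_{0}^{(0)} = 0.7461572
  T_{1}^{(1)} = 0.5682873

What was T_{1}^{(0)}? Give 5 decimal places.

0.61275

From T_{1}^{(1)} = (4·T_{1}^{(0)} − T_{0}^{(0)})/3, solve for T_{1}^{(0)}:
4·T_{1}^{(0)} = 3·0.5682873 + 0.7461572 = 2.4510191
T_{1}^{(0)} = 0.6127548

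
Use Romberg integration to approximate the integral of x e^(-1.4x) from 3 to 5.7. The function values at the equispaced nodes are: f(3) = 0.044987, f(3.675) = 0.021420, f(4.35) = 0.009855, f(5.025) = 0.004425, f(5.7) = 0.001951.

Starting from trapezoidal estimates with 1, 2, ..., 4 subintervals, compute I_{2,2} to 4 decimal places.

I_{0,0} (trapezoid, 1 panel, h=2.7000): 0.063366
I_{1,0} (trapezoid, 2 panels, h=1.3500): 0.044987
I_{2,0} (trapezoid, 4 panels, h=0.6750): 0.039939
I_{1,1} = 0.044987 + (0.044987 − 0.063366)/3 = 0.038861
I_{2,1} = 0.039939 + (0.039939 − 0.044987)/3 = 0.038256
I_{2,2} = 0.038256 + (0.038256 − 0.038861)/15 = 0.038216

0.0382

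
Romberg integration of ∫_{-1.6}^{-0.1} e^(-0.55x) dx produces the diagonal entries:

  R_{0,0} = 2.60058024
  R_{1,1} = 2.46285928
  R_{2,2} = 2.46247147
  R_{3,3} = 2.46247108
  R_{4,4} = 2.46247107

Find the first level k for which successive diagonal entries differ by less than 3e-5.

|R_{1,1} − R_{0,0}| = 0.13772096 ≥ 3e-5
|R_{2,2} − R_{1,1}| = 0.00038781 ≥ 3e-5
|R_{3,3} − R_{2,2}| = 0.00000039 < 3e-5

k = 3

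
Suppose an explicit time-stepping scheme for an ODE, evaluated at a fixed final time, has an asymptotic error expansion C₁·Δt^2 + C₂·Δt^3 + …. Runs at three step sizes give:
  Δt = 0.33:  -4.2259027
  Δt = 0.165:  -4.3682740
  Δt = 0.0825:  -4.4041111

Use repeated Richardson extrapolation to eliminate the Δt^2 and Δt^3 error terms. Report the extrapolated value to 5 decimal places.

First eliminate the Δt^2 term (factor 2^2 = 4):
  B₁ = (4·(-4.3682740) − (-4.2259027))/3 = -4.4157311
  B₂ = (4·(-4.4041111) − (-4.3682740))/3 = -4.4160568
Then eliminate the Δt^3 term (factor 2^3 = 8):
  (8·(-4.4160568) − (-4.4157311))/7 = -4.4161033

-4.41610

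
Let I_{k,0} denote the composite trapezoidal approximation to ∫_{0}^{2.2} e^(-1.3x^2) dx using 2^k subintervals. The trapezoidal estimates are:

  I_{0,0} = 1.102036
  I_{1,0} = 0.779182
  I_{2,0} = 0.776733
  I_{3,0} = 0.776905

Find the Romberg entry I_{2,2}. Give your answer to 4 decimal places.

Richardson extrapolation on the trapezoidal column (denominator 4−1=3):
I_{1,1} = 0.779182 + (0.779182 − 1.102036)/3 = 0.671564
I_{2,1} = (4·0.776733 − 0.779182) / 3 = 0.775917
I_{2,2} = (16·0.775917 − 0.671564) / 15 = 0.782874

0.7829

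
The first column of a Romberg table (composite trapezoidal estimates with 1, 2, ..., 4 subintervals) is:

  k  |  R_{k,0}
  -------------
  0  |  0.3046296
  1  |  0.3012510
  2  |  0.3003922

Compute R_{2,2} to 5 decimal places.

0.30010

Richardson extrapolation on the trapezoidal column (denominator 4−1=3):
R_{1,1} = 0.3012510 + (0.3012510 − 0.3046296)/3 = 0.3001248
R_{2,1} = (4·0.3003922 − 0.3012510) / 3 = 0.3001059
R_{2,2} = (16·0.3001059 − 0.3001248) / 15 = 0.3001046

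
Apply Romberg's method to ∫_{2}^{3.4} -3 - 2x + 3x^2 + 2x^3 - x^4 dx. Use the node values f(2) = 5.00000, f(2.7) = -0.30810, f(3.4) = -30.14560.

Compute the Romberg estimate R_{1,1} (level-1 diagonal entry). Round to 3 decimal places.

-6.155

R_{0,0} (trapezoid, 1 panel, h=1.4000): -17.60192
R_{1,0} (trapezoid, 2 panels, h=0.7000): -9.01663
R_{1,1} = -9.01663 + (-9.01663 − (-17.60192))/3 = -6.15487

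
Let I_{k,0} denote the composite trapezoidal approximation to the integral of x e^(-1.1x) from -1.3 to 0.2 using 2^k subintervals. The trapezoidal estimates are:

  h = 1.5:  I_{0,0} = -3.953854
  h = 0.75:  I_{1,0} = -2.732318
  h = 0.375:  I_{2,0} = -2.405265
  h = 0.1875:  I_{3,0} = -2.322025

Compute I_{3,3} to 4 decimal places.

-2.2941

Richardson extrapolation on the trapezoidal column (denominator 4−1=3):
I_{1,1} = (4·(-2.732318) − (-3.953854)) / 3 = -2.325139
I_{2,1} = -2.405265 + (-2.405265 − (-2.732318))/3 = -2.296247
I_{3,1} = -2.322025 + (-2.322025 − (-2.405265))/3 = -2.294278
I_{2,2} = (16·(-2.296247) − (-2.325139)) / 15 = -2.294321
I_{3,2} = (16·(-2.294278) − (-2.296247)) / 15 = -2.294147
I_{3,3} = -2.294147 + (-2.294147 − (-2.294321))/63 = -2.294144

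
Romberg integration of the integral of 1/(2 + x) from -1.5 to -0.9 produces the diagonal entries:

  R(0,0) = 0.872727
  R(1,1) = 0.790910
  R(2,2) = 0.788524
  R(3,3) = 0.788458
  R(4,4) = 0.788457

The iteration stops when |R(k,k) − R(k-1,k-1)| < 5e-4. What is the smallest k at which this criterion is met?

k = 3

|R(1,1) − R(0,0)| = 0.081817 ≥ 5e-4
|R(2,2) − R(1,1)| = 0.002386 ≥ 5e-4
|R(3,3) − R(2,2)| = 0.000066 < 5e-4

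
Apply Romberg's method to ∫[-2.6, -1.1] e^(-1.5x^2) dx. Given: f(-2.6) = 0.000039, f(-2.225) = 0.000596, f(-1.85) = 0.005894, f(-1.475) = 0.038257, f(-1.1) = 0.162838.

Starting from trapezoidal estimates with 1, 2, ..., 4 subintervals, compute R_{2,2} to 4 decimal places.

R_{0,0} (trapezoid, 1 panel, h=1.5000): 0.122158
R_{1,0} (trapezoid, 2 panels, h=0.7500): 0.065499
R_{2,0} (trapezoid, 4 panels, h=0.3750): 0.047320
R_{1,1} = 0.065499 + (0.065499 − 0.122158)/3 = 0.046613
R_{2,1} = 0.047320 + (0.047320 − 0.065499)/3 = 0.041260
R_{2,2} = 0.041260 + (0.041260 − 0.046613)/15 = 0.040903

0.0409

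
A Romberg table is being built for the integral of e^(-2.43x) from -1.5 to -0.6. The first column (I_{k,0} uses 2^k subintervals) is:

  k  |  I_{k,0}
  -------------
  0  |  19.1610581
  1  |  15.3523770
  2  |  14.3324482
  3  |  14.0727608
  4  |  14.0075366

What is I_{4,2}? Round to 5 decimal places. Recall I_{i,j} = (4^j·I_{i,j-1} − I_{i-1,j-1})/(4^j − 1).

I_{3,1} = 14.0727608 + (14.0727608 − 14.3324482)/3 = 13.9861983
I_{4,1} = 14.0075366 + (14.0075366 − 14.0727608)/3 = 13.9857952
I_{4,2} = 13.9857952 + (13.9857952 − 13.9861983)/15 = 13.9857683

13.98577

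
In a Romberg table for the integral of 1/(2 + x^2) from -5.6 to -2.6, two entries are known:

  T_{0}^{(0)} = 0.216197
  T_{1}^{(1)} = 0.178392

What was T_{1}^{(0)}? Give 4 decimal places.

From T_{1}^{(1)} = (4·T_{1}^{(0)} − T_{0}^{(0)})/3, solve for T_{1}^{(0)}:
4·T_{1}^{(0)} = 3·0.178392 + 0.216197 = 0.751373
T_{1}^{(0)} = 0.187843

0.1878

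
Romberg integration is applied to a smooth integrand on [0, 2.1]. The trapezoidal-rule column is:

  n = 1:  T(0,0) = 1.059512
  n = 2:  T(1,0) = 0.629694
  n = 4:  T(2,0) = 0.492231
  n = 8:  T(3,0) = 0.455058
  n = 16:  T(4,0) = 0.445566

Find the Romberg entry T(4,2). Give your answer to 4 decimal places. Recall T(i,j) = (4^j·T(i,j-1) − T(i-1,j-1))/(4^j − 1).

Richardson extrapolation on the trapezoidal column (denominator 4−1=3):
T(3,1) = (4·0.455058 − 0.492231) / 3 = 0.442667
T(4,1) = (4·0.445566 − 0.455058) / 3 = 0.442402
T(4,2) = 0.442402 + (0.442402 − 0.442667)/15 = 0.442384

0.4424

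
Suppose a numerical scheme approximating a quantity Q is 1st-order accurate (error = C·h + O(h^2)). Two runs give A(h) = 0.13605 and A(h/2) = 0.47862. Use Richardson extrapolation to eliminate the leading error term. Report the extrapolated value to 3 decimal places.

0.821

The leading error scales as h; refining by a factor of 2 reduces it by 2^1 = 2.
Extrapolated value = (2·A(h/2) − A(h)) / (2 − 1)
= (2·0.47862 − 0.13605) / 1
= 0.82119 / 1 = 0.82119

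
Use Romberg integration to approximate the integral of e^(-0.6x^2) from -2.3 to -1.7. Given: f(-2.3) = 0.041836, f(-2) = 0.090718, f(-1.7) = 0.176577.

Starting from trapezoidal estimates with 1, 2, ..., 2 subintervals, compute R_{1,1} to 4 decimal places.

R_{0,0} (trapezoid, 1 panel, h=0.6000): 0.065524
R_{1,0} (trapezoid, 2 panels, h=0.3000): 0.059977
R_{1,1} = 0.059977 + (0.059977 − 0.065524)/3 = 0.058128

0.0581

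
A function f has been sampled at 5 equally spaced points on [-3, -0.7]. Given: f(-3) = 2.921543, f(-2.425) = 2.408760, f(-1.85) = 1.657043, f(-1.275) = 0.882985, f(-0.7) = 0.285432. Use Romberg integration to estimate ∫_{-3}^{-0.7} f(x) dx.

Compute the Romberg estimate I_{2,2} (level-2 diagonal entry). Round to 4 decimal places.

I_{0,0} (trapezoid, 1 panel, h=2.3000): 3.688021
I_{1,0} (trapezoid, 2 panels, h=1.1500): 3.749610
I_{2,0} (trapezoid, 4 panels, h=0.5750): 3.767558
I_{1,1} = 3.749610 + (3.749610 − 3.688021)/3 = 3.770140
I_{2,1} = 3.767558 + (3.767558 − 3.749610)/3 = 3.773541
I_{2,2} = 3.773541 + (3.773541 − 3.770140)/15 = 3.773768

3.7738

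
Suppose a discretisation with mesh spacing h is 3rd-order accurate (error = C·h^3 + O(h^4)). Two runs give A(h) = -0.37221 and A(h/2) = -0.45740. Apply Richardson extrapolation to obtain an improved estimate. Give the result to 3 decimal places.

Extrapolated value = (8·A(h/2) − A(h)) / (8 − 1)
= (8·(-0.45740) − (-0.37221)) / 7
= -3.28699 / 7 = -0.46957

-0.470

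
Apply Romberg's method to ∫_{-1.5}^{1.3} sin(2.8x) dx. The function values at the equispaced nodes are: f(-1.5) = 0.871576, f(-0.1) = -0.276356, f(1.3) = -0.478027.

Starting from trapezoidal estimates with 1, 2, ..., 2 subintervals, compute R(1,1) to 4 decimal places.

-0.3322

R(0,0) (trapezoid, 1 panel, h=2.8000): 0.550969
R(1,0) (trapezoid, 2 panels, h=1.4000): -0.111414
R(1,1) = -0.111414 + (-0.111414 − 0.550969)/3 = -0.332208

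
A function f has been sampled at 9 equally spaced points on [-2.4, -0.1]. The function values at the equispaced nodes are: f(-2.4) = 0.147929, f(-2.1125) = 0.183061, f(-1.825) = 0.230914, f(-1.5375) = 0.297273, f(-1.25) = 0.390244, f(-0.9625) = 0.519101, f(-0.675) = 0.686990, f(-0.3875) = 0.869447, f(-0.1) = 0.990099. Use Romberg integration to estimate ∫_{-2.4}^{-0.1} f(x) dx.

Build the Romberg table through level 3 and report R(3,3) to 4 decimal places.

1.0766

R(0,0) (trapezoid, 1 panel, h=2.3000): 1.308732
R(1,0) (trapezoid, 2 panels, h=1.1500): 1.103147
R(2,0) (trapezoid, 4 panels, h=0.5750): 1.079368
R(3,0) (trapezoid, 8 panels, h=0.2875): 1.076988
R(1,1) = 1.103147 + (1.103147 − 1.308732)/3 = 1.034619
R(2,1) = 1.079368 + (1.079368 − 1.103147)/3 = 1.071442
R(3,1) = 1.076988 + (1.076988 − 1.079368)/3 = 1.076195
R(2,2) = 1.071442 + (1.071442 − 1.034619)/15 = 1.073897
R(3,2) = 1.076195 + (1.076195 − 1.071442)/15 = 1.076512
R(3,3) = 1.076512 + (1.076512 − 1.073897)/63 = 1.076554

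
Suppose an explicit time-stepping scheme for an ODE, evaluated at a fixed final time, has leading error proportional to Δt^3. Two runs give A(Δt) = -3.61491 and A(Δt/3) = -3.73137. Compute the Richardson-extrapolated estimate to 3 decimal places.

The leading error scales as Δt^3; refining by a factor of 3 reduces it by 3^3 = 27.
Extrapolated value = (27·A(Δt/3) − A(Δt)) / (27 − 1)
= (27·(-3.73137) − (-3.61491)) / 26
= -97.13208 / 26 = -3.73585

-3.736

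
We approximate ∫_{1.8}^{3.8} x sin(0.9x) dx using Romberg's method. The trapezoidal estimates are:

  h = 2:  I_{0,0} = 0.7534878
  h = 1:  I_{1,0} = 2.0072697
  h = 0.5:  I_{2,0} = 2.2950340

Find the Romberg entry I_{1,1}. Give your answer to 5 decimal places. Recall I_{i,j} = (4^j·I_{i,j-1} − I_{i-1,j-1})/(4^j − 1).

Richardson extrapolation on the trapezoidal column (denominator 4−1=3):
I_{1,1} = 2.0072697 + (2.0072697 − 0.7534878)/3 = 2.4251970

2.42520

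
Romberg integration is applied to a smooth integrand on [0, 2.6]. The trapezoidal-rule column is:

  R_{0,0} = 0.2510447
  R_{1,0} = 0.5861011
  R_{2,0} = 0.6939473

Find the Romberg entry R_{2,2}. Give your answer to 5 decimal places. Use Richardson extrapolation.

0.73204

Richardson extrapolation on the trapezoidal column (denominator 4−1=3):
R_{1,1} = (4·0.5861011 − 0.2510447) / 3 = 0.6977866
R_{2,1} = 0.6939473 + (0.6939473 − 0.5861011)/3 = 0.7298960
R_{2,2} = (16·0.7298960 − 0.6977866) / 15 = 0.7320366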